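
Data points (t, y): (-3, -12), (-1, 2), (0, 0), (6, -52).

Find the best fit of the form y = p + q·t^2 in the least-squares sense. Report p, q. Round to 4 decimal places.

p = 1.6349, q = -1.4900

Setting ∂/∂p … = 0 gives: 4·p + 46·q = -62;  46·p + 1378·q = -1978.
det = 4·1378 − 46² = 3396.
p = ((-62)·1378 − 46·(-1978))/3396 = 1388/849; q = (4·(-1978) − 46·(-62))/3396 = -1265/849.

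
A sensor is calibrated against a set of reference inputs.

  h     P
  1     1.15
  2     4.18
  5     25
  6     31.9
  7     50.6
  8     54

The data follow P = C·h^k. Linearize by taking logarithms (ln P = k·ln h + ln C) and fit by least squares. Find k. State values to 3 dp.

Taking logs, ln P = k·ln h + ln C, so regress ln P on ln h.
Σln h = 8.1197, Σ(ln h)² = 14.3918, Σln P = 16.1645, Σln h·ln P = 28.3067.
Equations: 14.3918·k + 8.1197·ln C = 28.3067;  8.1197·k + 6·ln C = 16.1645.
Slope k = (n·Σln h·ln P − Σln h·Σln P)/(n·Σ(ln h)² − (Σln h)²) = (6·28.3067 − 8.1197·16.1645)/20.4213 = 1.88966; ln C = (Σln P − k·Σln h)/n = 0.13684.

k = 1.890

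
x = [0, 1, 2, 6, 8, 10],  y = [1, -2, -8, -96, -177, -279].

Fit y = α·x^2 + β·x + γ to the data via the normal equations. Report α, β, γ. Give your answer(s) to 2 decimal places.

Normal-equation sums: Σx^2·x^2 = 15409, Σx^2·x = 1737, Σx^2 = 205, Σx·x = 205, Σx = 27, Σ1 = 6.
For Aᵀy: Σx^2·y = -42718, Σx·y = -4800, Σy = -561.
Solving the 3×3 system (Gaussian elimination) gives α = -84804/28795, β = 42513/28795, γ = 13829/28795.

α = -2.95, β = 1.48, γ = 0.48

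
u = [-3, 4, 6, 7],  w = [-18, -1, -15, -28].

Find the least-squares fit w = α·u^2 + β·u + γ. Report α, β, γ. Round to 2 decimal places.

Sums needed: Σu^2·u^2 = 4034, Σu^2·u = 596, Σu^2 = 110, Σu·u = 110, Σu = 14, Σ1 = 4.
For Xᵀw: Σu^2·w = -2090, Σu·w = -236, Σw = -62.
XᵀX·[α, β, γ]ᵀ = Xᵀw becomes [[4034, 596, 110]; [596, 110, 14]; [110, 14, 4]]·[α, β, γ]ᵀ = [-2090, -236, -62]ᵀ.
Solving the 3×3 system (Gaussian elimination) gives α = -541/473, β = 1724/473, γ = 1512/473.

α = -1.14, β = 3.64, γ = 3.20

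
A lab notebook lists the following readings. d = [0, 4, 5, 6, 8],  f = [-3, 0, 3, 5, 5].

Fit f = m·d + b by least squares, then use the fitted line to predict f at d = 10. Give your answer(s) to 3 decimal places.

Forming AᵀA = [[141, 23]; [23, 5]] and Aᵀf = [85, 10]ᵀ gives AᵀA·[m, b]ᵀ = Aᵀf.
Determinant 141·5 − 23² = 176.
m = (85·5 − 23·10)/176 = 195/176; b = (141·10 − 23·85)/176 = -545/176.
At d = 10: f̂ = (195/176)·(10) + (-545/176)·(1) = 1405/176.

f̂ = 7.983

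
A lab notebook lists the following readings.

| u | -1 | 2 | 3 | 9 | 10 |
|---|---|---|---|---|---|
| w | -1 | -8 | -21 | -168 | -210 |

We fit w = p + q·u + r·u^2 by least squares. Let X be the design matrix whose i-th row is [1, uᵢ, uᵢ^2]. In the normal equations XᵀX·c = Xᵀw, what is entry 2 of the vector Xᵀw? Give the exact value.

-3690

Entry 2 ↔ basis u, so (Xᵀw)_{2} = Σᵢ (u)·wᵢ = (-1)·(-1) + (2)·(-8) + (3)·(-21) + (9)·(-168) + (10)·(-210) = -3690.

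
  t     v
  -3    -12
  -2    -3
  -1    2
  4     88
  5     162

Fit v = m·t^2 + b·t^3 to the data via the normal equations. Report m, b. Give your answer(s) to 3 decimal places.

m = 1.567, b = 0.983

AᵀA·[m, b]ᵀ = Aᵀv reads: 979·m + 3873·b = 5340;  3873·m + 20515·b = 26228.
Δ = 979·20515 − 3873² = 5084056.
m = (5340·20515 − 3873·26228)/5084056 = 996132/635507; b = (979·26228 − 3873·5340)/5084056 = 624424/635507.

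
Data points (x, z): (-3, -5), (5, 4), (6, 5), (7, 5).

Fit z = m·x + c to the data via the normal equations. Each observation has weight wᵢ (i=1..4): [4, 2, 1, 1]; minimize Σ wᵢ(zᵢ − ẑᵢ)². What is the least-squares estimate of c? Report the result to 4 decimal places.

c = -1.7298

Entries of AᵀWA: Σwᵢ·x·x = 171, Σwᵢ·x = 11, Σwᵢ·1 = 8.
Right-hand side: Σwᵢ·x·z = 165, Σwᵢ·z = -2.
Determinant 171·8 − 11² = 1247.
m = (165·8 − 11·(-2))/1247 = 1342/1247; c = (171·(-2) − 11·165)/1247 = -2157/1247.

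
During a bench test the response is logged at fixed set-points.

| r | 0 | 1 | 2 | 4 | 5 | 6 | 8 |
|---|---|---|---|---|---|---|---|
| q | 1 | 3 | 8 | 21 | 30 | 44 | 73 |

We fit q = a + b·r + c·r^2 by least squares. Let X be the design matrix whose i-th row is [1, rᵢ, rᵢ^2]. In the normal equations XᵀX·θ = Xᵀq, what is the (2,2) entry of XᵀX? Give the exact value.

Row 2 ↔ basis r, column 2 ↔ basis r, so (XᵀX)_{2,2} = Σᵢ (r)·(r) = (0)·(0) + (1)·(1) + (2)·(2) + (4)·(4) + (5)·(5) + (6)·(6) + (8)·(8) = 146.

146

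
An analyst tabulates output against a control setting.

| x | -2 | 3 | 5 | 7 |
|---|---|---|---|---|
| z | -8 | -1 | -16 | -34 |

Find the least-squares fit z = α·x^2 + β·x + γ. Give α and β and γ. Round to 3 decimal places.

α = -1.028, β = 2.161, γ = 0.584

From the data, Σx^2·x^2 = 3123, Σx^2·x = 487, Σx^2 = 87, Σx·x = 87, Σx = 13, Σ1 = 4.
Right-hand side: Σx^2·z = -2107, Σx·z = -305, Σz = -59.
Normal equations: [[3123, 487, 87]; [487, 87, 13]; [87, 13, 4]]·[α, β, γ]ᵀ = [-2107, -305, -59]ᵀ.
Solving the 3×3 system (Gaussian elimination) gives α = -27463/26716, β = 57737/26716, γ = 7807/13358.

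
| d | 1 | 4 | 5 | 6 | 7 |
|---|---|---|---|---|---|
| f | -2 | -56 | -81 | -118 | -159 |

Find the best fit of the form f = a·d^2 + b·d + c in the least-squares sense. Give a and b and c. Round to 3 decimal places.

With design matrix M, MᵀM = [[4579, 749, 127]; [749, 127, 23]; [127, 23, 5]] and Mᵀf = [-14962, -2452, -416]ᵀ.
Inverting the 3×3 Gram matrix, [a, b, c]ᵀ = [-5573/1911, -5210/1911, 2175/637]ᵀ.

a = -2.916, b = -2.726, c = 3.414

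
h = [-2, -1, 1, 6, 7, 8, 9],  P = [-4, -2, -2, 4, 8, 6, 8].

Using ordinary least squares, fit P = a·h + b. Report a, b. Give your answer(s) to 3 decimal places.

a = 1.097, b = -1.816

Entries of AᵀA: Σh·h = 236, Σh = 28, Σ1 = 7.
And Σh·P = 208, ΣP = 18.
So AᵀA·[a, b]ᵀ = AᵀP: [[236, 28]; [28, 7]]·[a, b]ᵀ = [208, 18]ᵀ.
det = 236·7 − 28² = 868.
a = (208·7 − 28·18)/868 = 34/31; b = (236·18 − 28·208)/868 = -394/217.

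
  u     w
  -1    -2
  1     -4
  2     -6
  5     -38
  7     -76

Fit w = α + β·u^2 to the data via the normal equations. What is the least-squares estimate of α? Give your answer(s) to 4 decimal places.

α = -0.8190

Entries of XᵀX: Σ1 = 5, Σu^2 = 80, Σu^2·u^2 = 3044.
Right-hand side: Σw = -126, Σu^2·w = -4704.
XᵀX·[α, β]ᵀ = Xᵀw becomes [[5, 80]; [80, 3044]]·[α, β]ᵀ = [-126, -4704]ᵀ.
Eliminating β: 3044·(row 1) − 80·(row 2) gives 8820·α = 3044·(-126) − 80·(-4704) = -7224, so α = -86/105.
Then β = ((-4704) − 80·(-86/105))/3044 = -32/21.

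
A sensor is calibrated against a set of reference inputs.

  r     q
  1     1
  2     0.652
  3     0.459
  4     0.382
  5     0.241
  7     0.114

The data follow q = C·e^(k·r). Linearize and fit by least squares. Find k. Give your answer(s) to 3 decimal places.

k = -0.352

Linearized form: ln q = k·r + ln C. From the 6 transformed points,
Sums: Σr = 22.0000, Σ(r)² = 104.0000, Σln q = -5.7633, Σr·ln q = -29.3566.
Normal system: [[104.0000, 22.0000]; [22.0000, 6]]·[k, ln C]ᵀ = [-29.3566, -5.7633]ᵀ.
Solving (det = 140.0000): k = -0.35248, ln C = 0.33189.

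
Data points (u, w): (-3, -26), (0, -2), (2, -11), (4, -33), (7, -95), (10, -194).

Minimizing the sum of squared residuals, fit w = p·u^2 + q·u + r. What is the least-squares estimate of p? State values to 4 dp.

p = -2.0010

Entries of XᵀX: Σu^2·u^2 = 12754, Σu^2·u = 1388, Σu^2 = 178, Σu·u = 178, Σu = 20, Σ1 = 6.
And Σu^2·w = -24861, Σu·w = -2681, Σw = -361.
Normal equations: [[12754, 1388, 178]; [1388, 178, 20]; [178, 20, 6]]·[p, q, r]ᵀ = [-24861, -2681, -361]ᵀ.
Row-reducing yields p = -300947/150402, q = 151873/150402, r = -104556/25067.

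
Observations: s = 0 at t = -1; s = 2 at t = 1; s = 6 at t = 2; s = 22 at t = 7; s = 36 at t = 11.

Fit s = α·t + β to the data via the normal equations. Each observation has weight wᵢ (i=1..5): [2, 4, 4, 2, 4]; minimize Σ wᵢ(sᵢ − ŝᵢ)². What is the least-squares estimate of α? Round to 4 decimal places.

α = 3.2159

Compute the Gram sums: Σwᵢ·t·t = 604, Σwᵢ·t = 68, Σwᵢ·1 = 16.
And Σwᵢ·t·s = 1948, Σwᵢ·s = 220.
XᵀWX·[α, β]ᵀ = XᵀWs becomes [[604, 68]; [68, 16]]·[α, β]ᵀ = [1948, 220]ᵀ.
Δ = 604·16 − 68² = 5040.
α = (1948·16 − 68·220)/5040 = 1013/315; β = (604·220 − 68·1948)/5040 = 26/315.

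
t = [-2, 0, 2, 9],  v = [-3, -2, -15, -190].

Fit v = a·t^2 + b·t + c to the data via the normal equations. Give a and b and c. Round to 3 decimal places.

The normal equations are: 6593·a + 729·b + 89·c = -15462;  729·a + 89·b + 9·c = -1734;  89·a + 9·b + 4·c = -210.
(Σt^2·t^2 = 6593, Σt^2·t = 729, Σt^2 = 89, Σt·t = 89, Σt = 9, Σ1 = 4, Σt^2·v = -15462, Σt·v = -1734, Σv = -210.)
Inverting the 3×3 Gram matrix, [a, b, c]ᵀ = [-7476/3755, -57018/18775, -25692/18775]ᵀ.

a = -1.991, b = -3.037, c = -1.368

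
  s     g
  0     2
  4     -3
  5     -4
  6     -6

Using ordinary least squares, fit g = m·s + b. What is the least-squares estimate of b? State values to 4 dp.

b = 2.0843

Setting ∂/∂m … = 0 gives: 77·m + 15·b = -68;  15·m + 4·b = -11.
Determinant 77·4 − 15² = 83.
m = ((-68)·4 − 15·(-11))/83 = -107/83; b = (77·(-11) − 15·(-68))/83 = 173/83.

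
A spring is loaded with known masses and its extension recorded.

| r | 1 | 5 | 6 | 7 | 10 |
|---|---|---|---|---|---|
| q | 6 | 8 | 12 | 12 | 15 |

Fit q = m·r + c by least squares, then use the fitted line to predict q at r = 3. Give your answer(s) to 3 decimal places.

From the data, Σr·r = 211, Σr = 29, Σ1 = 5.
For Aᵀq: Σr·q = 352, Σq = 53.
det = 211·5 − 29² = 214.
m = (352·5 − 29·53)/214 = 223/214; c = (211·53 − 29·352)/214 = 975/214.
At r = 3: q̂ = (223/214)·(3) + (975/214)·(1) = 822/107.

q̂ = 7.682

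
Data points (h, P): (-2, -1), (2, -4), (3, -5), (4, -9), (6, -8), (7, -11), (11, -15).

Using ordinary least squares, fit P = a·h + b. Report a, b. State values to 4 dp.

a = -1.1039, b = -2.6826

From the data, Σh·h = 239, Σh = 31, Σ1 = 7.
Right-hand side: Σh·P = -347, ΣP = -53.
det = 239·7 − 31² = 712.
a = ((-347)·7 − 31·(-53))/712 = -393/356; b = (239·(-53) − 31·(-347))/712 = -955/356.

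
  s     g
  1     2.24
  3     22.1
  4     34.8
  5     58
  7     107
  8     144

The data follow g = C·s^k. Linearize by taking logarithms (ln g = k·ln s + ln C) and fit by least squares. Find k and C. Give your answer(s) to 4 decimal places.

With ln gᵢ as the transformed response and ln sᵢ as the regressor:
Sums: Σln s = 8.1197, Σ(ln s)² = 13.8297, Σln g = 21.1548, Σln s·ln g = 34.2840.
Normal system: [[13.8297, 8.1197]; [8.1197, 6]]·[k, ln C]ᵀ = [34.2840, 21.1548]ᵀ.
Solving (det = 17.0487): k = 1.99041, ln C = 0.83220, so C = exp(0.83220) = 2.29837.

k = 1.9904, C = 2.2984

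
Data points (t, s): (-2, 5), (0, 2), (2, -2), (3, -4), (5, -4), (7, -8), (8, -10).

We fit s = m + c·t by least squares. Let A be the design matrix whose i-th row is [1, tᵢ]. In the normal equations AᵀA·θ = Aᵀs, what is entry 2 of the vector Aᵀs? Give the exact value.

Entry 2 ↔ basis t, so (Aᵀs)_{2} = Σᵢ (t)·sᵢ = (-2)·(5) + (0)·(2) + (2)·(-2) + (3)·(-4) + (5)·(-4) + (7)·(-8) + (8)·(-10) = -182.

-182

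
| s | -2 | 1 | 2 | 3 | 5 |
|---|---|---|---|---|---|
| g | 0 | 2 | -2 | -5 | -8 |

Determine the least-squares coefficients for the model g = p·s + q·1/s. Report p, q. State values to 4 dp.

Forming XᵀX = [[43, 5]; [5, 743/450]] and Xᵀg = [-57, -34/15]ᵀ gives XᵀX·[p, q]ᵀ = Xᵀg.
det = 43·(743/450) − 5² = 20699/450.
p = ((-57)·(743/450) − 5·(-34/15))/(20699/450) = -37251/20699; q = (43·(-34/15) − 5·(-57))/(20699/450) = 84390/20699.

p = -1.7997, q = 4.0770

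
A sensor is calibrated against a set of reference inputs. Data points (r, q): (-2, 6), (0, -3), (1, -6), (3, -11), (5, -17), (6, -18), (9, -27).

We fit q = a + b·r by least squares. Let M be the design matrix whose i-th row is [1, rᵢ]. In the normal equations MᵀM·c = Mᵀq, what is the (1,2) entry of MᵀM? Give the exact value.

Row 1 ↔ basis 1, column 2 ↔ basis r, so (MᵀM)_{1,2} = Σᵢ r = (1)·(-2) + (1)·(0) + (1)·(1) + (1)·(3) + (1)·(5) + (1)·(6) + (1)·(9) = 22.

22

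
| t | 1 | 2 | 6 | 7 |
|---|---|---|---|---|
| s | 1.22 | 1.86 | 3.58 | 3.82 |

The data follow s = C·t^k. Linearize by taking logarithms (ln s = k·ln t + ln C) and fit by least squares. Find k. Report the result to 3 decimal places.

With ln sᵢ as the transformed response and ln tᵢ as the regressor:
AᵀA = [[7.4774, 4.4308]; [4.4308, 4]], rhs = [5.3233, 3.4350]ᵀ  (here Σln t = 4.4308, Σ(ln t)² = 7.4774, Σln s = 3.4350, Σln t·ln s = 5.3233).
Solving (det = 10.2775): k = 0.59092, ln C = 0.20420.

k = 0.591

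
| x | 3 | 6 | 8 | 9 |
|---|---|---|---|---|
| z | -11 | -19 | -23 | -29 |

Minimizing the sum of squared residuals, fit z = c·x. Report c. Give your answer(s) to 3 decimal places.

c = -3.116

Compute the Gram sums: Σx·x = 190.
Moment sums: Σx·z = -592.
Normal equations: [[190]]·[c]ᵀ = [-592]ᵀ.
Hence c = -592 / 190 ≈ -3.11579.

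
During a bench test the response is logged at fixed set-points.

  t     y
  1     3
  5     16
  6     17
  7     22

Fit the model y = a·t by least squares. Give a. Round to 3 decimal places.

With design matrix X, XᵀX = [[111]] and Xᵀy = [339]ᵀ.
a = 339/111 = 3.05405.

a = 3.054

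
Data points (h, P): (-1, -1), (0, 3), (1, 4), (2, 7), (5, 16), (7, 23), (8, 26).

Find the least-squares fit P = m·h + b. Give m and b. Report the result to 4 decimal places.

Setting ∂/∂m … = 0 gives: 144·m + 22·b = 468;  22·m + 7·b = 78.
(Σh·h = 144, Σh = 22, Σ1 = 7, Σh·P = 468, ΣP = 78.)
Eliminating b: 7·(row 1) − 22·(row 2) gives 524·m = 7·468 − 22·78 = 1560, so m = 390/131.
Then b = (78 − 22·(390/131))/7 = 234/131.

m = 2.9771, b = 1.7863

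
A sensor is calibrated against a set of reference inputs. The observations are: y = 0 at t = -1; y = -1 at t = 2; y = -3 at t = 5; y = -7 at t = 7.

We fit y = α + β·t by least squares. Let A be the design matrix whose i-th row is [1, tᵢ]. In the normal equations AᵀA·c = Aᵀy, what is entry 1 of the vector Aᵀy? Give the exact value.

Entry 1 ↔ basis 1, so (Aᵀy)_{1} = Σᵢ yᵢ = (1)·(0) + (1)·(-1) + (1)·(-3) + (1)·(-7) = -11.

-11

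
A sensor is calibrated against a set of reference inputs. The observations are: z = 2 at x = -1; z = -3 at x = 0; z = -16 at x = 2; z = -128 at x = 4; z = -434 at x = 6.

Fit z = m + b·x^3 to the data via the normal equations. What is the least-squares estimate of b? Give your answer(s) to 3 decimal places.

b = -2.004

Compute the Gram sums: Σ1 = 5, Σx^3 = 287, Σx^3·x^3 = 50817.
For Mᵀz: Σz = -579, Σx^3·z = -102066.
So MᵀM·[m, b]ᵀ = Mᵀz: [[5, 287]; [287, 50817]]·[m, b]ᵀ = [-579, -102066]ᵀ.
det = 5·50817 − 287² = 171716.
m = ((-579)·50817 − 287·(-102066))/171716 = -130101/171716; b = (5·(-102066) − 287·(-579))/171716 = -344157/171716.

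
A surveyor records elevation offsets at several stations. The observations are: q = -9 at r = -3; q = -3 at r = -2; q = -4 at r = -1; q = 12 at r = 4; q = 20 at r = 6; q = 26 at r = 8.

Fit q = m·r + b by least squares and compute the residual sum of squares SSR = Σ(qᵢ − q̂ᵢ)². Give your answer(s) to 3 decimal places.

SSR = 10.858

Sums needed: Σr·r = 130, Σr = 12, Σ1 = 6.
For Mᵀq: Σr·q = 413, Σq = 42.
Eliminating b: 6·(row 1) − 12·(row 2) gives 636·m = 6·413 − 12·42 = 1974, so m = 329/106.
Then b = (42 − 12·(329/106))/6 = 42/53.
Residuals: -51/106, 128/53, -179/106, -64/53, 31/53, 20/53; SSR = 1151/106.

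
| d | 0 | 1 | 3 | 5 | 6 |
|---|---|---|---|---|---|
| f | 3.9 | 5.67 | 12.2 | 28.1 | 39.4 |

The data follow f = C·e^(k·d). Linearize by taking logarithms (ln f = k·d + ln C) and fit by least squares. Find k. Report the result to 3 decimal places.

Let Y = ln f. Fitting Y = k·d + ln C by least squares:
XᵀX = [[71.0000, 15.0000]; [15.0000, 5]], rhs = [47.9609, 12.6071]ᵀ  (here Σd = 15.0000, Σ(d)² = 71.0000, Σln f = 12.6071, Σd·ln f = 47.9609).
Solving (det = 130.0000): k = 0.38998, ln C = 1.35148.

k = 0.390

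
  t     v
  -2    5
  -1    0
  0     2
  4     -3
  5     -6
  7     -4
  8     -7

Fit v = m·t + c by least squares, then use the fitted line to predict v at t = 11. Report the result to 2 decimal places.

v̂ = -9.94

Forming MᵀM = [[159, 21]; [21, 7]] and Mᵀv = [-136, -13]ᵀ gives MᵀM·[m, c]ᵀ = Mᵀv.
Eliminating c: 7·(row 1) − 21·(row 2) gives 672·m = 7·(-136) − 21·(-13) = -679, so m = -97/96.
Then c = ((-13) − 21·(-97/96))/7 = 263/224.
At t = 11: v̂ = (-97/96)·(11) + (263/224)·(1) = -835/84.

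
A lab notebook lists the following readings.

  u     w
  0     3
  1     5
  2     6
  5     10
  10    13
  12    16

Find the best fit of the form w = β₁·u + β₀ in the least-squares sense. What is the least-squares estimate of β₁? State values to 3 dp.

β₁ = 1.000

AᵀA·[β₁, β₀]ᵀ = Aᵀw reads: 274·β₁ + 30·β₀ = 389;  30·β₁ + 6·β₀ = 53.
Determinant 274·6 − 30² = 744.
β₁ = (389·6 − 30·53)/744 = 1; β₀ = (274·53 − 30·389)/744 = 23/6.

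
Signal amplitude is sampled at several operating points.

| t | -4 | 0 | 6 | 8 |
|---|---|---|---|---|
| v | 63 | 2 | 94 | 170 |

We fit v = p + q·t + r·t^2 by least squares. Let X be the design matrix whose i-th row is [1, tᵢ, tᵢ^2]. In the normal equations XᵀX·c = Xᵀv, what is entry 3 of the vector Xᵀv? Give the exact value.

15272

Entry 3 ↔ basis t^2, so (Xᵀv)_{3} = Σᵢ (t^2)·vᵢ = (16)·(63) + (0)·(2) + (36)·(94) + (64)·(170) = 15272.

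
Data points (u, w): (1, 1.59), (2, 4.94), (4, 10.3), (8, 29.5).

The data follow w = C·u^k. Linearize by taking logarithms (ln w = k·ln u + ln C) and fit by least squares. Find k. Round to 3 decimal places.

Linearized form: ln w = k·ln u + ln C. From the 4 transformed points,
XᵀX = [[6.7263, 4.1589]; [4.1589, 4]], rhs = [11.3779, 7.7776]ᵀ  (here Σln u = 4.1589, Σ(ln u)² = 6.7263, Σln w = 7.7776, Σln u·ln w = 11.3779).
Solving (det = 9.6091): k = 1.37009, ln C = 0.51990.

k = 1.370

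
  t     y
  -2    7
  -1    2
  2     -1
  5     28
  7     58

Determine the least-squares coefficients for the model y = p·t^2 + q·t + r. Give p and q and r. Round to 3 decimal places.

p = 1.486, q = -1.723, r = -2.071

The normal equations are: 3059·p + 467·q + 83·r = 3568;  467·p + 83·q + 11·r = 528;  83·p + 11·q + 5·r = 94.
Row-reducing yields p = 309/208, q = -1075/624, r = -323/156.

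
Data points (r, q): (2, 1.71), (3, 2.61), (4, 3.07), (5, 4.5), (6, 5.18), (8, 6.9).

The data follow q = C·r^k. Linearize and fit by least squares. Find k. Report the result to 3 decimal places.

k = 1.014

With ln qᵢ as the transformed response and ln rᵢ as the regressor:
XᵀX = [[13.7340, 8.6587]; [8.6587, 6]], rhs = [12.3651, 7.6979]ᵀ  (here Σln r = 8.6587, Σ(ln r)² = 13.7340, Σln q = 7.6979, Σln r·ln q = 12.3651).
Slope k = (n·Σln r·ln q − Σln r·Σln q)/(n·Σ(ln r)² − (Σln r)²) = (6·12.3651 − 8.6587·7.6979)/7.4309 = 1.01422; ln C = (Σln q − k·Σln r)/n = -0.18065.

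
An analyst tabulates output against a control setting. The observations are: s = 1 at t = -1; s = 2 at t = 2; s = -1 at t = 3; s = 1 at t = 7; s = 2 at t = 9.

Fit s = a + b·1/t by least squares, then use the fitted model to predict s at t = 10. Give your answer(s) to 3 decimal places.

ŝ = 0.997

With design matrix M, MᵀM = [[5, 11/126]; [11/126, 22129/15876]] and Mᵀs = [5, 2/63]ᵀ.
Determinant 5·(22129/15876) − (11/126)² = 27631/3969.
a = (5·(22129/15876) − (11/126)·(2/63))/(27631/3969) = 110601/110524; b = (5·(2/63) − (11/126)·5)/(27631/3969) = -2205/55262.
At t = 10: ŝ = (110601/110524)·(1) + (-2205/55262)·(1/10) = 27540/27631.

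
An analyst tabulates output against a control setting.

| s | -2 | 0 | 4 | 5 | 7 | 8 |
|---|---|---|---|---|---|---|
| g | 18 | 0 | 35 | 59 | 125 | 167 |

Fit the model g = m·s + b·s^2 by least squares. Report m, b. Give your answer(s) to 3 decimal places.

Forming XᵀX = [[158, 1036]; [1036, 7394]] and Xᵀg = [2610, 18920]ᵀ gives XᵀX·[m, b]ᵀ = Xᵀg.
Δ = 158·7394 − 1036² = 94956.
m = (2610·7394 − 1036·18920)/94956 = -75695/23739; b = (158·18920 − 1036·2610)/94956 = 71350/23739.

m = -3.189, b = 3.006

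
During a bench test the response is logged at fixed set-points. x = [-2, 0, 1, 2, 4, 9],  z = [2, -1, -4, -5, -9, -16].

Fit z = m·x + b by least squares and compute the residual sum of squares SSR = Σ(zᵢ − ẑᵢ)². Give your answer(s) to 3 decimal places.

SSR = 1.850

Forming MᵀM = [[106, 14]; [14, 6]] and Mᵀz = [-198, -33]ᵀ gives MᵀM·[m, b]ᵀ = Mᵀz.
Eliminating b: 6·(row 1) − 14·(row 2) gives 440·m = 6·(-198) − 14·(-33) = -726, so m = -33/20.
Then b = ((-33) − 14·(-33/20))/6 = -33/20.
Residuals: 7/20, 13/20, -7/10, -1/20, -3/4, 1/2; SSR = 37/20.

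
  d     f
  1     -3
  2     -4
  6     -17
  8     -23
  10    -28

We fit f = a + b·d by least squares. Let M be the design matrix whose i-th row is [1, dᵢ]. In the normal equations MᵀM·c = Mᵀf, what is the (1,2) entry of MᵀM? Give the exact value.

27

Row 1 ↔ basis 1, column 2 ↔ basis d, so (MᵀM)_{1,2} = Σᵢ d = (1)·(1) + (1)·(2) + (1)·(6) + (1)·(8) + (1)·(10) = 27.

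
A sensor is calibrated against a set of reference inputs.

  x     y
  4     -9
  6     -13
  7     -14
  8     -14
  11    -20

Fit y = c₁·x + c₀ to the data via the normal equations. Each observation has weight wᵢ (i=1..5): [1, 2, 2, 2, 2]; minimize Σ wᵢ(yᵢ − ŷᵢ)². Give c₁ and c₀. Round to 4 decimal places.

Entries of MᵀWM: Σwᵢ·x·x = 556, Σwᵢ·x = 68, Σwᵢ·1 = 9.
For MᵀWy: Σwᵢ·x·y = -1052, Σwᵢ·y = -131.
Normal equations: [[556, 68]; [68, 9]]·[c₁, c₀]ᵀ = [-1052, -131]ᵀ.
Δ = 556·9 − 68² = 380.
c₁ = ((-1052)·9 − 68·(-131))/380 = -28/19; c₀ = (556·(-131) − 68·(-1052))/380 = -65/19.

c₁ = -1.4737, c₀ = -3.4211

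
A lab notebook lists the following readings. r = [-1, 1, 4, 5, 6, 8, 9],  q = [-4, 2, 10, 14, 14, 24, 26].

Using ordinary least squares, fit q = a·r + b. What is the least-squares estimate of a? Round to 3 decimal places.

The normal equations are: 224·a + 32·b = 626;  32·a + 7·b = 86.
Δ = 224·7 − 32² = 544.
a = (626·7 − 32·86)/544 = 815/272; b = (224·86 − 32·626)/544 = -24/17.

a = 2.996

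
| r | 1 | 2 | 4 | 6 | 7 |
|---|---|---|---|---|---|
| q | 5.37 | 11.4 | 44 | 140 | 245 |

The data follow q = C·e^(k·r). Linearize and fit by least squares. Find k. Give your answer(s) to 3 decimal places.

Linearized form: ln q = k·r + ln C. From the 5 transformed points,
Σr = 20.0000, Σ(r)² = 106.0000, Σln q = 18.3415, Σr·ln q = 89.8435.
Equations: 106.0000·k + 20.0000·ln C = 89.8435;  20.0000·k + 5·ln C = 18.3415.
Slope k = (n·Σr·ln q − Σr·Σln q)/(n·Σ(r)² − (Σr)²) = (5·89.8435 − 20.0000·18.3415)/130.0000 = 0.63374; ln C = (Σln q − k·Σr)/n = 1.13333.

k = 0.634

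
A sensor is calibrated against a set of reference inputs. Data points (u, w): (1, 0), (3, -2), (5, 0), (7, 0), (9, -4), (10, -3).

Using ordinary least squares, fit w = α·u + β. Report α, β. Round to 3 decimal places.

Entries of AᵀA: Σu·u = 265, Σu = 35, Σ1 = 6.
Moment sums: Σu·w = -72, Σw = -9.
AᵀA·[α, β]ᵀ = Aᵀw becomes [[265, 35]; [35, 6]]·[α, β]ᵀ = [-72, -9]ᵀ.
Eliminating β: 6·(row 1) − 35·(row 2) gives 365·α = 6·(-72) − 35·(-9) = -117, so α = -117/365.
Then β = ((-9) − 35·(-117/365))/6 = 27/73.

α = -0.321, β = 0.370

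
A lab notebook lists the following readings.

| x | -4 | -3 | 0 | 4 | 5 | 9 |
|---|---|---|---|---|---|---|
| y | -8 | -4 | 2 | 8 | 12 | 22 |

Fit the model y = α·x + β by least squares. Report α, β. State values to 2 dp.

α = 2.17, β = 1.35

From the data, Σx·x = 147, Σx = 11, Σ1 = 6.
And Σx·y = 334, Σy = 32.
MᵀM·[α, β]ᵀ = Mᵀy becomes [[147, 11]; [11, 6]]·[α, β]ᵀ = [334, 32]ᵀ.
Δ = 147·6 − 11² = 761.
α = (334·6 − 11·32)/761 = 1652/761; β = (147·32 − 11·334)/761 = 1030/761.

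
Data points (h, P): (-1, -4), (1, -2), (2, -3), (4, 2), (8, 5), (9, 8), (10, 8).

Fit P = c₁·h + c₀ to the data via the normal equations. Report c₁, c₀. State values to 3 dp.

c₁ = 1.167, c₀ = -3.500

Forming XᵀX = [[267, 33]; [33, 7]] and XᵀP = [196, 14]ᵀ gives XᵀX·[c₁, c₀]ᵀ = XᵀP.
Determinant 267·7 − 33² = 780.
c₁ = (196·7 − 33·14)/780 = 7/6; c₀ = (267·14 − 33·196)/780 = -7/2.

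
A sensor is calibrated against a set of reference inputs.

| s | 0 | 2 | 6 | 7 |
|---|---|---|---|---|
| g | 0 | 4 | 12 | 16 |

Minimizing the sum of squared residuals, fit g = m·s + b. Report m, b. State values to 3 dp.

m = 2.198, b = -0.244

Sums needed: Σs·s = 89, Σs = 15, Σ1 = 4.
Right-hand side: Σs·g = 192, Σg = 32.
MᵀM·[m, b]ᵀ = Mᵀg becomes [[89, 15]; [15, 4]]·[m, b]ᵀ = [192, 32]ᵀ.
det = 89·4 − 15² = 131.
m = (192·4 − 15·32)/131 = 288/131; b = (89·32 − 15·192)/131 = -32/131.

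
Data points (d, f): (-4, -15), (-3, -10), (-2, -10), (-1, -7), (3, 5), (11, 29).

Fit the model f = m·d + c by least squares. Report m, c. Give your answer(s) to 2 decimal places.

Compute the Gram sums: Σd·d = 160, Σd = 4, Σ1 = 6.
For Xᵀf: Σd·f = 451, Σf = -8.
Eliminating c: 6·(row 1) − 4·(row 2) gives 944·m = 6·451 − 4·(-8) = 2738, so m = 1369/472.
Then c = ((-8) − 4·(1369/472))/6 = -771/236.

m = 2.90, c = -3.27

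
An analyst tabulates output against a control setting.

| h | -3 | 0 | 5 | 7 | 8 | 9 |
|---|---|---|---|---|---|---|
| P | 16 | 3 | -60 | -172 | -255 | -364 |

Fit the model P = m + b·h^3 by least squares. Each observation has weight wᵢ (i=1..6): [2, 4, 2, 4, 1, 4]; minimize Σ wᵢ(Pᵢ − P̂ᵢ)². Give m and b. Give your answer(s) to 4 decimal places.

Sums needed: Σwᵢ·1 = 17, Σwᵢ·h^3 = 4996, Σwᵢ·h^3·h^3 = 2891212.
Right-hand side: Σwᵢ·P = -2475, Σwᵢ·h^3·P = -1443832.
XᵀWX·[m, b]ᵀ = XᵀWP becomes [[17, 4996]; [4996, 2891212]]·[m, b]ᵀ = [-2475, -1443832]ᵀ.
Eliminating b: 2891212·(row 1) − 4996·(row 2) gives 24190588·m = 2891212·(-2475) − 4996·(-1443832) = 57634972, so m = 127511/53519.
Then b = ((-1443832) − 4996·(127511/53519))/2891212 = -26947/53519.

m = 2.3825, b = -0.5035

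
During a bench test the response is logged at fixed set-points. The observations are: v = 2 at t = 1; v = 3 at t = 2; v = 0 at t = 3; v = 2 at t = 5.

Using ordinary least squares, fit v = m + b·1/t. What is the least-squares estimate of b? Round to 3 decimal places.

b = 0.930

Sums needed: Σ1 = 4, Σ1/t = 61/30, Σ1/t·1/t = 1261/900.
For Mᵀv: Σv = 7, Σ1/t·v = 39/10.
det = 4·(1261/900) − (61/30)² = 147/100.
m = (7·(1261/900) − (61/30)·(39/10))/(147/100) = 1690/1323; b = (4·(39/10) − (61/30)·7)/(147/100) = 410/441.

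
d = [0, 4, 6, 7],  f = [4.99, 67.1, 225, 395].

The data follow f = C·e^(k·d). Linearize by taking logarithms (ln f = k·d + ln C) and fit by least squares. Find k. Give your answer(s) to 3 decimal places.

Taking logs, ln f = k·d + ln C, so regress ln f on d.
Σd = 17.0000, Σ(d)² = 101.0000, Σln f = 17.2086, Σd·ln f = 91.1735.
Equations: 101.0000·k + 17.0000·ln C = 91.1735;  17.0000·k + 4·ln C = 17.2086.
Slope k = (n·Σd·ln f − Σd·Σln f)/(n·Σ(d)² − (Σd)²) = (4·91.1735 − 17.0000·17.2086)/115.0000 = 0.62737; ln C = (Σln f − k·Σd)/n = 1.63582.

k = 0.627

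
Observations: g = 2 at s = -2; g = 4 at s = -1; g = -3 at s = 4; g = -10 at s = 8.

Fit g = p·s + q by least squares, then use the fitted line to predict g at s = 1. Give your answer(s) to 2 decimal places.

Compute the Gram sums: Σs·s = 85, Σs = 9, Σ1 = 4.
For Mᵀg: Σs·g = -100, Σg = -7.
So MᵀM·[p, q]ᵀ = Mᵀg: [[85, 9]; [9, 4]]·[p, q]ᵀ = [-100, -7]ᵀ.
det = 85·4 − 9² = 259.
p = ((-100)·4 − 9·(-7))/259 = -337/259; q = (85·(-7) − 9·(-100))/259 = 305/259.
At s = 1: ĝ = (-337/259)·(1) + (305/259)·(1) = -32/259.

ĝ = -0.12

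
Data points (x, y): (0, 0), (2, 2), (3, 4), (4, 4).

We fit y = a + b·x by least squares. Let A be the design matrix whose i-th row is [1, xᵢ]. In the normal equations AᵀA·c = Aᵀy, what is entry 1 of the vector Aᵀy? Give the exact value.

Entry 1 ↔ basis 1, so (Aᵀy)_{1} = Σᵢ yᵢ = (1)·(0) + (1)·(2) + (1)·(4) + (1)·(4) = 10.

10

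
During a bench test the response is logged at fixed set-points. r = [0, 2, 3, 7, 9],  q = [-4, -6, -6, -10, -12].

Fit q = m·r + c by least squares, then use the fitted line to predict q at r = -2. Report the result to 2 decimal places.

Normal-equation sums: Σr·r = 143, Σr = 21, Σ1 = 5.
For Aᵀq: Σr·q = -208, Σq = -38.
So AᵀA·[m, c]ᵀ = Aᵀq: [[143, 21]; [21, 5]]·[m, c]ᵀ = [-208, -38]ᵀ.
Δ = 143·5 − 21² = 274.
m = ((-208)·5 − 21·(-38))/274 = -121/137; c = (143·(-38) − 21·(-208))/274 = -533/137.
At r = -2: q̂ = (-121/137)·(-2) + (-533/137)·(1) = -291/137.

q̂ = -2.12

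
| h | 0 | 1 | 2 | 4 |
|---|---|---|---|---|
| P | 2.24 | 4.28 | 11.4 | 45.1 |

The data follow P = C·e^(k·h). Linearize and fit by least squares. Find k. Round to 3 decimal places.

k = 0.763

Let Y = ln P. Fitting Y = k·h + ln C by least squares:
XᵀX = [[21.0000, 7.0000]; [7.0000, 4]], rhs = [21.5567, 8.5029]ᵀ  (here Σh = 7.0000, Σ(h)² = 21.0000, Σln P = 8.5029, Σh·ln P = 21.5567).
Solving (det = 35.0000): k = 0.76304, ln C = 0.79041.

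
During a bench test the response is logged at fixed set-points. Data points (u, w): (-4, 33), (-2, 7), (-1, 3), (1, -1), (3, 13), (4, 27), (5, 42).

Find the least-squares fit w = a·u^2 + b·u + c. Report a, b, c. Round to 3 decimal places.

a = 1.922, b = -0.859, c = -1.320

Forming MᵀM = [[1236, 144, 72]; [144, 72, 6]; [72, 6, 7]] and Mᵀw = [2157, 207, 124]ᵀ gives MᵀM·[a, b, c]ᵀ = Mᵀw.
Row-reducing yields a = 469/244, b = -629/732, c = -161/122.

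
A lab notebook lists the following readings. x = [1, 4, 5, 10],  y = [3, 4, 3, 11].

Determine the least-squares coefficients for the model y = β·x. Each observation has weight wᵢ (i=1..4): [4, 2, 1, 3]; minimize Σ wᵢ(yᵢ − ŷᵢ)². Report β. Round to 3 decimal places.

Entries of AᵀWA: Σwᵢ·x·x = 361.
For AᵀWy: Σwᵢ·x·y = 389.
So AᵀWA·[β]ᵀ = AᵀWy: [[361]]·[β]ᵀ = [389]ᵀ.
β = 389/361 = 1.07756.

β = 1.078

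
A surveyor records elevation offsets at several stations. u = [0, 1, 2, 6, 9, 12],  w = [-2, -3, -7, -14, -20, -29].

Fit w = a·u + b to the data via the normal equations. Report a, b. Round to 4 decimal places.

a = -2.1897, b = -1.5517

With design matrix A, AᵀA = [[266, 30]; [30, 6]] and Aᵀw = [-629, -75]ᵀ.
Determinant 266·6 − 30² = 696.
a = ((-629)·6 − 30·(-75))/696 = -127/58; b = (266·(-75) − 30·(-629))/696 = -45/29.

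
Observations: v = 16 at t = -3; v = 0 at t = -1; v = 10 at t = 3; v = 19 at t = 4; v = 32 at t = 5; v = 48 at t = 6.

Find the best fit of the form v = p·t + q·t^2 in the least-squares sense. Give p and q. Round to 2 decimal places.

p = -0.89, q = 1.46

The normal equations are: 96·p + 404·q = 506;  404·p + 2340·q = 3066.
(Σt·t = 96, Σt·t^2 = 404, Σt^2·t^2 = 2340, Σt·v = 506, Σt^2·v = 3066.)
Determinant 96·2340 − 404² = 61424.
p = (506·2340 − 404·3066)/61424 = -3414/3839; q = (96·3066 − 404·506)/61424 = 11239/7678.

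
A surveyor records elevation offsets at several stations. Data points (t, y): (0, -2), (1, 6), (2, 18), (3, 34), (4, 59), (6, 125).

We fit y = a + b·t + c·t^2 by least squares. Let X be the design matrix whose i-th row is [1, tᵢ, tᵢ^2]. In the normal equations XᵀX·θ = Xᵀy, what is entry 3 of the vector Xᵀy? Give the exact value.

5828

Entry 3 ↔ basis t^2, so (Xᵀy)_{3} = Σᵢ (t^2)·yᵢ = (0)·(-2) + (1)·(6) + (4)·(18) + (9)·(34) + (16)·(59) + (36)·(125) = 5828.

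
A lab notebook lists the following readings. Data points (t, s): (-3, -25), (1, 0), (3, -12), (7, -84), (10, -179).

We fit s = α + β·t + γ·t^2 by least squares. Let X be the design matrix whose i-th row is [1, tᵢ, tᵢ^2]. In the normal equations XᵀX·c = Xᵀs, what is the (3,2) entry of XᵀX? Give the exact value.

Row 3 ↔ basis t^2, column 2 ↔ basis t, so (XᵀX)_{3,2} = Σᵢ (t^2)·(t) = (9)·(-3) + (1)·(1) + (9)·(3) + (49)·(7) + (100)·(10) = 1344.

1344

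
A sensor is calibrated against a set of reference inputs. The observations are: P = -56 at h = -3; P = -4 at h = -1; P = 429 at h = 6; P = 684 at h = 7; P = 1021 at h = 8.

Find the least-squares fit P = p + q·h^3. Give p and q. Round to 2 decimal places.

p = -2.09, q = 2.00

From the data, Σ1 = 5, Σh^3 = 1043, Σh^3·h^3 = 427179.
And ΣP = 2074, Σh^3·P = 851544.
MᵀM·[p, q]ᵀ = MᵀP becomes [[5, 1043]; [1043, 427179]]·[p, q]ᵀ = [2074, 851544]ᵀ.
det = 5·427179 − 1043² = 1048046.
p = (2074·427179 − 1043·851544)/1048046 = -1095573/524023; q = (5·851544 − 1043·2074)/1048046 = 1047269/524023.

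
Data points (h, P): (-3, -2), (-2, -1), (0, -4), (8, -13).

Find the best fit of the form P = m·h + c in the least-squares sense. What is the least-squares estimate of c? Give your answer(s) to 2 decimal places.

c = -4.19

The normal equations are: 77·m + 3·c = -96;  3·m + 4·c = -20.
Eliminating c: 4·(row 1) − 3·(row 2) gives 299·m = 4·(-96) − 3·(-20) = -324, so m = -324/299.
Then c = ((-20) − 3·(-324/299))/4 = -1252/299.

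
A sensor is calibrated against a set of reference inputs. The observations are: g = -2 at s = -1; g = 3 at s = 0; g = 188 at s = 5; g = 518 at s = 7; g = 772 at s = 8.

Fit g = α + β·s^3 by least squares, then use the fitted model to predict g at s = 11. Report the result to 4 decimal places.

Forming AᵀA = [[5, 979]; [979, 395419]] and Aᵀg = [1479, 596440]ᵀ gives AᵀA·[α, β]ᵀ = Aᵀg.
Eliminating β: 395419·(row 1) − 979·(row 2) gives 1018654·α = 395419·1479 − 979·596440 = 909941, so α = 909941/1018654.
Then β = (596440 − 979·(909941/1018654))/395419 = 1534259/1018654.
At s = 11: ĝ = (909941/1018654)·(1) + (1534259/1018654)·(1331) = 1021504335/509327.

ĝ = 2005.5963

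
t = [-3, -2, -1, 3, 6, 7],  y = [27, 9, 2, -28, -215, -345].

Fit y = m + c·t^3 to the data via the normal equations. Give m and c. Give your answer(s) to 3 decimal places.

m = 0.402, c = -1.004

Setting ∂/∂m … = 0 gives: 6·m + 550·c = -550;  550·m + 165828·c = -166334.
(Σ1 = 6, Σt^3 = 550, Σt^3·t^3 = 165828, Σy = -550, Σt^3·y = -166334.)
det = 6·165828 − 550² = 692468.
m = ((-550)·165828 − 550·(-166334))/692468 = 69575/173117; c = (6·(-166334) − 550·(-550))/692468 = -173876/173117.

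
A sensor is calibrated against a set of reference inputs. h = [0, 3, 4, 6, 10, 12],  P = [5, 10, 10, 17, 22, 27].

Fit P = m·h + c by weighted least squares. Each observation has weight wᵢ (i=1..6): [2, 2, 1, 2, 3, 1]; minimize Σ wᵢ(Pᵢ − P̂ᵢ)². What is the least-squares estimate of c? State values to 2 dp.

c = 4.82

From the data, Σwᵢ·h·h = 550, Σwᵢ·h = 64, Σwᵢ·1 = 11.
Right-hand side: Σwᵢ·h·P = 1288, Σwᵢ·P = 167.
MᵀWM·[m, c]ᵀ = MᵀWP becomes [[550, 64]; [64, 11]]·[m, c]ᵀ = [1288, 167]ᵀ.
Eliminating c: 11·(row 1) − 64·(row 2) gives 1954·m = 11·1288 − 64·167 = 3480, so m = 1740/977.
Then c = (167 − 64·(1740/977))/11 = 4709/977.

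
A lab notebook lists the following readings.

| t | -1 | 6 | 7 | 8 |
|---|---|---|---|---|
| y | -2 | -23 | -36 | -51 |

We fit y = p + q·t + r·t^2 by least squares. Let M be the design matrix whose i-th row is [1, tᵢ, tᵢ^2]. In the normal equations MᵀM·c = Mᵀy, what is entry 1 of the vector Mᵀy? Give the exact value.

Entry 1 ↔ basis 1, so (Mᵀy)_{1} = Σᵢ yᵢ = (1)·(-2) + (1)·(-23) + (1)·(-36) + (1)·(-51) = -112.

-112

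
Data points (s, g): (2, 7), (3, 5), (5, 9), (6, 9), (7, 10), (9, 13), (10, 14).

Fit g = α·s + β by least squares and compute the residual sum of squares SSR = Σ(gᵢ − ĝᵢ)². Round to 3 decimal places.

SSR = 5.695

Entries of XᵀX: Σs·s = 304, Σs = 42, Σ1 = 7.
Right-hand side: Σs·g = 455, Σg = 67.
So XᵀX·[α, β]ᵀ = Xᵀg: [[304, 42]; [42, 7]]·[α, β]ᵀ = [455, 67]ᵀ.
Eliminating β: 7·(row 1) − 42·(row 2) gives 364·α = 7·455 − 42·67 = 371, so α = 53/52.
Then β = (67 − 42·(53/52))/7 = 629/182.
Residuals: 137/91, -551/364, 163/364, -4/7, -215/364, 135/364, 32/91; SSR = 2073/364.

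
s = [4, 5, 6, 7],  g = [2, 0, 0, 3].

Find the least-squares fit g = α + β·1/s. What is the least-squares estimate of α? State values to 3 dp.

α = 1.862

The normal equations are: 4·α + (319/420)·β = 5;  (319/420)·α + (26581/176400)·β = 13/14.
(Σ1 = 4, Σ1/s = 319/420, Σ1/s·1/s = 26581/176400, Σg = 5, Σ1/s·g = 13/14.)
Eliminating β: (26581/176400)·(row 1) − (319/420)·(row 2) gives (507/19600)·α = (26581/176400)·5 − (319/420)·(13/14) = 1699/35280, so α = 8495/4563.
Then β = ((13/14) − (319/420)·(8495/4563))/(26581/176400) = -4900/1521.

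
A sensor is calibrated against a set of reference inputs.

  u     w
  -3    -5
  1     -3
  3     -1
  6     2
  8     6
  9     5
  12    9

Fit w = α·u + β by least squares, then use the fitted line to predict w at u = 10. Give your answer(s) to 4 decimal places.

ŵ = 6.6007

Entries of XᵀX: Σu·u = 344, Σu = 36, Σ1 = 7.
Moment sums: Σu·w = 222, Σw = 13.
Normal equations: [[344, 36]; [36, 7]]·[α, β]ᵀ = [222, 13]ᵀ.
Eliminating β: 7·(row 1) − 36·(row 2) gives 1112·α = 7·222 − 36·13 = 1086, so α = 543/556.
Then β = (13 − 36·(543/556))/7 = -440/139.
At u = 10: ŵ = (543/556)·(10) + (-440/139)·(1) = 1835/278.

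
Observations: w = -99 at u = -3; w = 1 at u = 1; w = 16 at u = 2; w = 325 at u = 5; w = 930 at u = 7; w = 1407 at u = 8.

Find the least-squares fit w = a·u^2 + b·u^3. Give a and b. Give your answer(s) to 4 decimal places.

Compute the Gram sums: Σu^2·u^2 = 7220, Σu^2·u^3 = 52490, Σu^3·u^3 = 396212.
Right-hand side: Σu^2·w = 142917, Σu^3·w = 1082801.
Determinant 7220·396212 − 52490² = 105450540.
a = (142917·396212 − 52490·1082801)/105450540 = -105397043/52725270; b = (7220·1082801 − 52490·142917)/105450540 = 31610989/10545054.

a = -1.9990, b = 2.9977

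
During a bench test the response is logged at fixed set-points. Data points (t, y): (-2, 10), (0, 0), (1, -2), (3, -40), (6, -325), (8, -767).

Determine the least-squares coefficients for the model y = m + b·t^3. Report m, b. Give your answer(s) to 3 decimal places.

m = -0.664, b = -1.497

The normal equations are: 6·m + 748·b = -1124;  748·m + 309594·b = -464066.
det = 6·309594 − 748² = 1298060.
m = ((-1124)·309594 − 748·(-464066))/1298060 = -215572/324515; b = (6·(-464066) − 748·(-1124))/1298060 = -485911/324515.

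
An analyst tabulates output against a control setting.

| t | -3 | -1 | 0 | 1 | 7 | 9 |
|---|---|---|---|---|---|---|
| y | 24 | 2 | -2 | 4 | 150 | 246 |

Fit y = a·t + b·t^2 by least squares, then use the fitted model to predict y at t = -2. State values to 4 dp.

ŷ = 10.0879

XᵀX·[a, b]ᵀ = Xᵀy reads: 141·a + 1045·b = 3194;  1045·a + 9045·b = 27498.
(Σt·t = 141, Σt·t^2 = 1045, Σt^2·t^2 = 9045, Σt·y = 3194, Σt^2·y = 27498.)
Determinant 141·9045 − 1045² = 183320.
a = (3194·9045 − 1045·27498)/183320 = 3858/4583; b = (141·27498 − 1045·3194)/183320 = 67436/22915.
At t = -2: ŷ = (3858/4583)·(-2) + (67436/22915)·(4) = 231164/22915.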